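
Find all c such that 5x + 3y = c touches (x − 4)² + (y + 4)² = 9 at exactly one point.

For a tangent, require d(centre, line) = r = 3.
|5·4 + 3·(−4) − c| / √34 = 3
|c − (8)| = 3√34.

c = 8 ± 3√34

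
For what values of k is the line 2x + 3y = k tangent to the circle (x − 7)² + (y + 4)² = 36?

k = 2 ± 6√13

The line touches the circle iff its distance from (7, −4) is 6:
|2·7 + 3·(−4) − k| / √13 = 6
|k − (2)| = 6√13.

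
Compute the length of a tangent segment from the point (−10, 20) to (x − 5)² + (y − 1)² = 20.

√566

With centre O = (5, 1), |OP|² = 586 and r² = 20.
By the tangent–radius right angle, tangent length = √(|PO|² − r²) = √566.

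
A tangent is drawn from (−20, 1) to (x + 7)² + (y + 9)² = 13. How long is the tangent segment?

Centre (−7, −9), r² = 13. |PO|² = (−13)² + (10)² = 269.
The tangent meets the radius at right angles, so tangent² = |PO|² − r² = 269 − 13 = 256.

16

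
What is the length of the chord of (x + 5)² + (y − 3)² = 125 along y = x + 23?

Substitute y = x + 23:
2x² + 50x + 300 = 0  ⟹  x² + 25x + 150 = 0
x = −10 or x = −15, giving (−10, 13) and (−15, 8).
Chord length = distance between (−10, 13) and (−15, 8) = √50 = 5√2.

5√2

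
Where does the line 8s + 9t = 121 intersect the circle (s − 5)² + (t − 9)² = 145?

From the line, t = (121 − 8s)/9. Substituting:
145s² − 1450s − 8120 = 0  ⟹  s² − 10s − 56 = 0
s = 14 or s = −4, giving (14, 1) and (−4, 17).

(−4, 17) and (14, 1)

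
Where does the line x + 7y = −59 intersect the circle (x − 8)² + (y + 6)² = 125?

(−3, −8) and (18, −11)

Substitute y = (−59 − x)/7:
50x² − 750x − 2700 = 0  ⟹  x² − 15x − 54 = 0
x = 18 or x = −3, giving (18, −11) and (−3, −8).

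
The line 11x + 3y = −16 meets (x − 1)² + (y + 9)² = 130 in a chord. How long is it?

2√130

Substitute y = (−16 − 11x)/3:
130x² − 260x − 1040 = 0  ⟹  x² − 2x − 8 = 0
x = 4 or x = −2, giving (4, −20) and (−2, 2).
|(4, −20) − (−2, 2)| = √((6)² + (−22)²) = 2√130.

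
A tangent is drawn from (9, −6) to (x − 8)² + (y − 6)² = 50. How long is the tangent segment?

With centre O = (8, 6), |OP|² = 145 and r² = 50.
By the tangent–radius right angle, tangent length = √(|PO|² − r²) = √95.

√95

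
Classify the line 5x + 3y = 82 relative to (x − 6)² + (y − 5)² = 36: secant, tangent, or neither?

Substituting the line into the circle gives 34x² − 778x + 4489 = 0.
Discriminant = (−778)² − 4·34·(4489) = −5220 < 0.
No real roots: the line does not meet the circle.

neither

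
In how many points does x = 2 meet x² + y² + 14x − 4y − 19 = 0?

Substituting the line into the circle gives y² − 4y + 13 = 0.
Discriminant = (−4)² − 4·1·(13) = −36 < 0.
No real roots: the line does not meet the circle.

0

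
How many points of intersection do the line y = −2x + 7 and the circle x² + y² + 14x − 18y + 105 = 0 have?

Centre (−7, 9), r² = 25. Distance² from centre to line = (−12)²/5 = 144/5.
Since d² > r², the line lies outside the circle.

0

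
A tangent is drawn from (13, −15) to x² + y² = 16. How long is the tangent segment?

3√42

Centre (0, 0), r² = 16. |PO|² = (13)² + (−15)² = 394.
The tangent meets the radius at right angles, so tangent² = |PO|² − r² = 394 − 16 = 378.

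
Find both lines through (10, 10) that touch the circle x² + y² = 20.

2x − y = 10 and x − 2y = −10

Let a tangent through (10, 10) have slope m. Its distance from (0, 0) must equal 2√5:
(−10m − (−10))² = 20(m² + 1)
2m² − 5m + 2 = 0, so m = 2 or m = 1/2.
Through (10, 10) these give 2x − y = 10 and x − 2y = −10.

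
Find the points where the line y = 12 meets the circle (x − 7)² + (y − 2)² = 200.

(−3, 12) and (17, 12)

Express y = 12 and substitute into the circle:
x² − 14x − 51 = 0
x = 17 or x = −3, giving (17, 12) and (−3, 12).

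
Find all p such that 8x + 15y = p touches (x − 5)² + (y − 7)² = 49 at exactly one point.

p = 26 or p = 264

The line touches the circle iff its distance from (5, 7) is 7:
|8·5 + 15·7 − p| / √289 = 7
|p − (145)| = 7·17, so p = 264 or p = 26.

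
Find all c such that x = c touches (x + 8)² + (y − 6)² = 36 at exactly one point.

c = −14 or c = −2

The line touches the circle iff its distance from (−8, 6) is 6:
|1·(−8) + 0·6 − c| / √1 = 6
|c − (−8)| = 6, so c = −2 or c = −14.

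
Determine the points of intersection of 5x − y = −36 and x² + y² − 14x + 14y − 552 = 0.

(−12, −24) and (−4, 16)

From the line, y = 5x + 36. Substituting:
26x² + 416x + 1248 = 0  ⟹  x² + 16x + 48 = 0
x = −4 or x = −12, giving (−4, 16) and (−12, −24).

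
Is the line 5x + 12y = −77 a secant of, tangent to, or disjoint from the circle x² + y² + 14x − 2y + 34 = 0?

disjoint

Substituting the line into the circle gives 169x² + 2906x + 12673 = 0.
Δ = 8444836 − 8566948 = −122112.
No real roots: the line does not meet the circle.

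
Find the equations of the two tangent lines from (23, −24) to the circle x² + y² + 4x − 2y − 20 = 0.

4x + 3y = 20 and 3x + 4y = −27

A line y − (−24) = m(x − (23)) is tangent when its distance from (−2, 1) is 5:
(−25m − (25))² = 25(m² + 1)
12m² + 25m + 12 = 0, so m = −4/3 or m = −3/4.
Through (23, −24) these give 4x + 3y = 20 and 3x + 4y = −27.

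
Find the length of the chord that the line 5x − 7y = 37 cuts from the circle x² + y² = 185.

The distance from (0, 0) to the line is 37/√74, and r² = 185.
Chord = 2√(r² − d²) = 2·√(333/2) = 3√74.

3√74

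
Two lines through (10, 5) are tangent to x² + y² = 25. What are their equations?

y = 5 and 4x − 3y = 25

Write the tangent as mx − y + (5 − m·(10)) = 0 and set its distance from the centre to 5:
(−10m − (−5))² = 25(m² + 1)
3m² − 4m = 0, so m = 0 or m = 4/3.
With m = 0: y = 5. With m = 4/3: 4x − 3y = 25.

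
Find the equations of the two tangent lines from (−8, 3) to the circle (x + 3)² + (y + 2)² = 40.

x − 3y = −17 and 3x − y = −27

Write the tangent as mx − y + (3 − m·(−8)) = 0 and set its distance from the centre to 2√10:
(5m − (−5))² = 40(m² + 1)
3m² − 10m + 3 = 0, so m = 1/3 or m = 3.
With m = 1/3: x − 3y = −17. With m = 3: 3x − y = −27.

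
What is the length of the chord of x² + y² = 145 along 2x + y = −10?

10√5

The distance from (0, 0) to the line is 10/√5, and r² = 145.
Chord = 2√(r² − d²) = 2·√(125) = 10√5.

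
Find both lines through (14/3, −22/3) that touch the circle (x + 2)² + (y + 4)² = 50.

x − y = 12 and 7x − y = 40

Let a tangent through (14/3, −22/3) have slope m. Its distance from (−2, −4) must equal 5√2:
(−20/3m − (10/3))² = 50(m² + 1)
m² − 8m + 7 = 0, so m = 1 or m = 7.
With m = 1: x − y = 12. With m = 7: 7x − y = 40.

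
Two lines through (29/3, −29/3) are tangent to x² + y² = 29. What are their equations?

Let a tangent through (29/3, −29/3) have slope m. Its distance from (0, 0) must equal √29:
(−29/3m − (29/3))² = 29(m² + 1)
10m² + 29m + 10 = 0, so m = −2/5 or m = −5/2.
Through (29/3, −29/3) these give 2x + 5y = −29 and 5x + 2y = 29.

2x + 5y = −29 and 5x + 2y = 29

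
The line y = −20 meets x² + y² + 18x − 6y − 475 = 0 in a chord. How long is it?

Express y = −20 and substitute into the circle:
x² + 18x + 45 = 0
x = −3 or x = −15, giving (−3, −20) and (−15, −20).
Chord length = distance between (−3, −20) and (−15, −20) = √144 = 12.

12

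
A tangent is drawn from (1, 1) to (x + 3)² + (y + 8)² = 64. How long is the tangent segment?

With centre O = (−3, −8), |OP|² = 97 and r² = 64.
The tangent meets the radius at right angles, so tangent² = |PO|² − r² = 97 − 64 = 33.

√33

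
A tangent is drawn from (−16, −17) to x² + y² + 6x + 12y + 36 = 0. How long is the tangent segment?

Centre (−3, −6), r² = 9. |PO|² = (−13)² + (−11)² = 290.
Power of the point: PT² = |PO|² − r² = 281, so PT = √281.

√281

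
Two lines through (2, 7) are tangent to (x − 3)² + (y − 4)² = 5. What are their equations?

Write the tangent as mx − y + (7 − m·(2)) = 0 and set its distance from the centre to √5:
[m·(1) − (−3)]² = 5(m² + 1)
2m² − 3m − 2 = 0, so m = 2 or m = −1/2.
With m = 2: 2x − y = −3. With m = −1/2: x + 2y = 16.

2x − y = −3 and x + 2y = 16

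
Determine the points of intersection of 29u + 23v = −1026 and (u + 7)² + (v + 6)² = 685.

Express v = (−1026 − 29u)/23 and substitute into the circle:
1370u² + 58910u + 452100 = 0  ⟹  u² + 43u + 330 = 0
u = −10 or u = −33, giving (−10, −32) and (−33, −3).

(−33, −3) and (−10, −32)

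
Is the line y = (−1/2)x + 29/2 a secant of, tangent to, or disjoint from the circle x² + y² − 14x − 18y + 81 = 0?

secant

Centre (7, 9), r² = 49. Distance² from centre to line = (−4)²/5 = 16/5.
Since d² < r², the line cuts the circle twice.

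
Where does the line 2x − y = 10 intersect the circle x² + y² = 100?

(0, −10) and (8, 6)

Substitute y = 2x − 10:
5x² − 40x = 0  ⟹  x² − 8x = 0
x = 8 or x = 0, giving (8, 6) and (0, −10).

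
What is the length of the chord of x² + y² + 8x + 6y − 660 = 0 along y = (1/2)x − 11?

22√5

The distance from (−4, −3) to the line is 20/√5, and r² = 685.
Half the chord is √(r² − d²) = √(605), so the full chord is 22√5.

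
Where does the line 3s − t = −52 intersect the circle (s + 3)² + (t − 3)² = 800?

Express t = 3s + 52 and substitute into the circle:
10s² + 300s + 1610 = 0  ⟹  s² + 30s + 161 = 0
s = −7 or s = −23, giving (−7, 31) and (−23, −17).

(−23, −17) and (−7, 31)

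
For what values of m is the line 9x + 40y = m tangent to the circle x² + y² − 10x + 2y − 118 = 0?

m = −487 or m = 497

The line touches the circle iff its distance from (5, −1) is 12:
|9·5 + 40·(−1) − m| / √1681 = 12
|m − (5)| = 12·41, so m = 497 or m = −487.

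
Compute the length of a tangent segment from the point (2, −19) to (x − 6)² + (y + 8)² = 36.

Centre (6, −8), r² = 36. |PO|² = (−4)² + (−11)² = 137.
The tangent meets the radius at right angles, so tangent² = |PO|² − r² = 137 − 36 = 101.

√101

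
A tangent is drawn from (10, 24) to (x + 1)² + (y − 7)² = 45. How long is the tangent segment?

With centre O = (−1, 7), |OP|² = 410 and r² = 45.
By the tangent–radius right angle, tangent length = √(|PO|² − r²) = √365.

√365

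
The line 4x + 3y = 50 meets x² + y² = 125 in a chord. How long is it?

10

From the line, y = (50 − 4x)/3. Substituting:
25x² − 400x + 1375 = 0  ⟹  x² − 16x + 55 = 0
x = 11 or x = 5, giving (11, 2) and (5, 10).
Chord length = distance between (11, 2) and (5, 10) = √100 = 10.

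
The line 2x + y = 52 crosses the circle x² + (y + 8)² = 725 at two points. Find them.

From the line, y = −2x + 52. Substituting:
5x² − 240x + 2875 = 0  ⟹  x² − 48x + 575 = 0
x = 25 or x = 23, giving (25, 2) and (23, 6).

(23, 6) and (25, 2)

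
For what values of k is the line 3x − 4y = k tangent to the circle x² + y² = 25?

For a tangent, require d(centre, line) = r = 5.
|3·0 − 4·0 − k| / √25 = 5
|k| = 5·5, so k = 25 or k = −25.

k = −25 or k = 25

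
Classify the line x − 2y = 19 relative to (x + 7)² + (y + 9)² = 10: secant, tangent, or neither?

neither

Substituting the line into the circle gives 5x² + 54x + 157 = 0.
Discriminant = (54)² − 4·5·(157) = −224 < 0.
No real roots: the line does not meet the circle.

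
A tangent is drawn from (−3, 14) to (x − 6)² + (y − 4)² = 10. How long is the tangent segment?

3√19

With centre O = (6, 4), |OP|² = 181 and r² = 10.
Power of the point: PT² = |PO|² − r² = 171, so PT = 3√19.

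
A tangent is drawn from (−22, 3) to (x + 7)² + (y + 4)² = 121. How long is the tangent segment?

3√17

With centre O = (−7, −4), |OP|² = 274 and r² = 121.
The tangent meets the radius at right angles, so tangent² = |PO|² − r² = 274 − 121 = 153.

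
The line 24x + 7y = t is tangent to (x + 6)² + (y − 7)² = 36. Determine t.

t = −245 or t = 55

The line touches the circle iff its distance from (−6, 7) is 6:
|24·(−6) + 7·7 − t| / √625 = 6
|t − (−95)| = 6·25, so t = 55 or t = −245.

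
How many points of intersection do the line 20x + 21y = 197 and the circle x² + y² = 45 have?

d² = (20·0 + 21·0 − (197))²/841 = 38809/841; r² = 45.
Since d² > r², the line lies outside the circle.

0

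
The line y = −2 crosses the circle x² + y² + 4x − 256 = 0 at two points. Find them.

(−18, −2) and (14, −2)

Substitute y = −2:
x² + 4x − 252 = 0
x = 14 or x = −18, giving (14, −2) and (−18, −2).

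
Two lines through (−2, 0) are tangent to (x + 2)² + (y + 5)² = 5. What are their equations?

Let a tangent through (−2, 0) have slope m. Its distance from (−2, −5) must equal √5:
(0m − (−5))² = 5(m² + 1)
m² − 4 = 0, so m = 2 or m = −2.
Through (−2, 0) these give 2x − y = −4 and 2x + y = −4.

2x − y = −4 and 2x + y = −4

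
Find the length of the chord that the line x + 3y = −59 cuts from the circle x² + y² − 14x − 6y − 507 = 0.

From the line, y = (−59 − x)/3. Substituting:
10x² + 10x − 20 = 0  ⟹  x² + x − 2 = 0
x = 1 or x = −2, giving (1, −20) and (−2, −19).
|(1, −20) − (−2, −19)| = √((3)² + (−1)²) = √10.

√10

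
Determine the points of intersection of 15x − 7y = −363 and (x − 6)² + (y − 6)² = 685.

Substitute y = (363 + 15x)/7:
274x² + 9042x + 71240 = 0  ⟹  x² + 33x + 260 = 0
x = −13 or x = −20, giving (−13, 24) and (−20, 9).

(−20, 9) and (−13, 24)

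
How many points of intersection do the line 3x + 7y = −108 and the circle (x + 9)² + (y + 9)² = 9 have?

2

Substituting the line into the circle gives 58x² + 1152x + 5553 = 0.
Discriminant = (1152)² − 4·58·(5553) = 38808 > 0.
Two real roots: the line is a secant.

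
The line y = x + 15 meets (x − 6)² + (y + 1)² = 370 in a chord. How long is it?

16√2

Express y = x + 15 and substitute into the circle:
2x² + 20x − 78 = 0  ⟹  x² + 10x − 39 = 0
x = 3 or x = −13, giving (3, 18) and (−13, 2).
|(3, 18) − (−13, 2)| = √((16)² + (16)²) = 16√2.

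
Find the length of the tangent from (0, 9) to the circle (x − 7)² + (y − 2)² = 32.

√66

Centre (7, 2), r² = 32. |PO|² = (−7)² + (7)² = 98.
Power of the point: PT² = |PO|² − r² = 66, so PT = √66.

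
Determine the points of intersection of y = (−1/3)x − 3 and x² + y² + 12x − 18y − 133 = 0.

(−21, 4) and (3, −4)

From the line, y = (−9 − x)/3. Substituting:
10x² + 180x − 630 = 0  ⟹  x² + 18x − 63 = 0
x = 3 or x = −21, giving (3, −4) and (−21, 4).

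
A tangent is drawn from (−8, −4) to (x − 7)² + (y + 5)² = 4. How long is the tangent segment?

√222

With centre O = (7, −5), |OP|² = 226 and r² = 4.
The tangent meets the radius at right angles, so tangent² = |PO|² − r² = 226 − 4 = 222.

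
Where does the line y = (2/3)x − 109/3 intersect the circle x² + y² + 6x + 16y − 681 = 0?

Express y = (−109 + 2x)/3 and substitute into the circle:
13x² − 286x + 520 = 0  ⟹  x² − 22x + 40 = 0
x = 20 or x = 2, giving (20, −23) and (2, −35).

(2, −35) and (20, −23)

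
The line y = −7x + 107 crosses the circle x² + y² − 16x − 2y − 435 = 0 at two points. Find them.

From the line, y = −7x + 107. Substituting:
50x² − 1500x + 10800 = 0  ⟹  x² − 30x + 216 = 0
x = 18 or x = 12, giving (18, −19) and (12, 23).

(12, 23) and (18, −19)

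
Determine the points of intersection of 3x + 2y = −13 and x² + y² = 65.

(−7, 4) and (1, −8)

Substitute y = (−13 − 3x)/2:
13x² + 78x − 91 = 0  ⟹  x² + 6x − 7 = 0
x = 1 or x = −7, giving (1, −8) and (−7, 4).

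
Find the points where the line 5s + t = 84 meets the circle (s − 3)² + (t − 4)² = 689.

Substitute t = −5s + 84:
26s² − 806s + 5720 = 0  ⟹  s² − 31s + 220 = 0
s = 20 or s = 11, giving (20, −16) and (11, 29).

(11, 29) and (20, −16)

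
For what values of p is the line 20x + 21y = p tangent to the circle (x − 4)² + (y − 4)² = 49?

The line touches the circle iff its distance from (4, 4) is 7:
|20·4 + 21·4 − p| / √841 = 7
|p − (164)| = 7·29, so p = 367 or p = −39.

p = −39 or p = 367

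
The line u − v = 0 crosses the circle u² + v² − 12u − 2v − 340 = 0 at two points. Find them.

(−10, −10) and (17, 17)

From the line, v = u. Substituting:
2u² − 14u − 340 = 0  ⟹  u² − 7u − 170 = 0
u = 17 or u = −10, giving (17, 17) and (−10, −10).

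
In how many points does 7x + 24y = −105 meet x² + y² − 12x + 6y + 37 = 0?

0

d² = (7·6 + 24·(−3) − (−105))²/625 = 9; r² = 8.
Since d² > r², the line lies outside the circle.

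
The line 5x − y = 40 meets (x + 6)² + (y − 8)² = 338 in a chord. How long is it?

Centre (−6, 8), r² = 338. Perpendicular distance d from centre to line = |−78| / √26 = 78/√26.
Chord = 2√(r² − d²) = 2·√(104) = 4√26.

4√26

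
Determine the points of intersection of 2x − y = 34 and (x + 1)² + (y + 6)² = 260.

(7, −20) and (15, −4)

From the line, y = 2x − 34. Substituting:
5x² − 110x + 525 = 0  ⟹  x² − 22x + 105 = 0
x = 15 or x = 7, giving (15, −4) and (7, −20).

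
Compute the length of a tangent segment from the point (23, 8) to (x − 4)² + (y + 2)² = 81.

Centre (4, −2), r² = 81. |PO|² = (19)² + (10)² = 461.
The tangent meets the radius at right angles, so tangent² = |PO|² − r² = 461 − 81 = 380.

2√95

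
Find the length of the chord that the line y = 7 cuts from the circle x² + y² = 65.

The distance from (0, 0) to the line is 7, and r² = 65.
Chord = 2√(r² − d²) = 2·√(16) = 8.

8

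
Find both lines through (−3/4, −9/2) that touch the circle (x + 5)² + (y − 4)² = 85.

6x − 7y = 27 and 2x − 9y = 39

Let a tangent through (−3/4, −9/2) have slope m. Its distance from (−5, 4) must equal √85:
(−17/4m − (17/2))² = 85(m² + 1)
63m² − 68m + 12 = 0, so m = 6/7 or m = 2/9.
With m = 6/7: 6x − 7y = 27. With m = 2/9: 2x − 9y = 39.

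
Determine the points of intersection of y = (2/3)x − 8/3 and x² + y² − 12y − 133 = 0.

From the line, y = (−8 + 2x)/3. Substituting:
13x² − 104x − 845 = 0  ⟹  x² − 8x − 65 = 0
x = 13 or x = −5, giving (13, 6) and (−5, −6).

(−5, −6) and (13, 6)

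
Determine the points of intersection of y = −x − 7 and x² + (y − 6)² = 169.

Express y = −x − 7 and substitute into the circle:
2x² + 26x = 0  ⟹  x² + 13x = 0
x = 0 or x = −13, giving (0, −7) and (−13, 6).

(−13, 6) and (0, −7)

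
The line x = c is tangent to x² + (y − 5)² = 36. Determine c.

Tangency holds when the distance from the centre (0, 5) to the line equals the radius 6:
|1·0 + 0·5 − c| / √1 = 6
|c| = 6, so c = 6 or c = −6.

c = −6 or c = 6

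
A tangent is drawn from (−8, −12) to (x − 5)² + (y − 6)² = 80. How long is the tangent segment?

Centre (5, 6), r² = 80. |PO|² = (−13)² + (−18)² = 493.
Power of the point: PT² = |PO|² − r² = 413, so PT = √413.

√413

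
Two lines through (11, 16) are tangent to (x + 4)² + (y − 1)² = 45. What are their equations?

A line y − (16) = m(x − (11)) is tangent when its distance from (−4, 1) is 3√5:
[m·(−15) − (−15)]² = 45(m² + 1)
2m² − 5m + 2 = 0, so m = 1/2 or m = 2.
Through (11, 16) these give x − 2y = −21 and 2x − y = 6.

x − 2y = −21 and 2x − y = 6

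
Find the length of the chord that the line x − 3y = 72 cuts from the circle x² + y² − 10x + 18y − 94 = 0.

4√10

Express y = (−72 + x)/3 and substitute into the circle:
10x² − 180x + 450 = 0  ⟹  x² − 18x + 45 = 0
x = 15 or x = 3, giving (15, −19) and (3, −23).
|(15, −19) − (3, −23)| = √((12)² + (4)²) = 4√10.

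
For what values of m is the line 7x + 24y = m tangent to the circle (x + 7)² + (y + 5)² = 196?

For a tangent, require d(centre, line) = r = 14.
|7·(−7) + 24·(−5) − m| / √625 = 14
|m − (−169)| = 14·25, so m = 181 or m = −519.

m = −519 or m = 181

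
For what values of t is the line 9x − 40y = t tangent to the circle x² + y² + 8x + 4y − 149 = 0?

Tangency holds when the distance from the centre (−4, −2) to the line equals the radius 13:
|9·(−4) − 40·(−2) − t| / √1681 = 13
|t − (44)| = 13·41, so t = 577 or t = −489.

t = −489 or t = 577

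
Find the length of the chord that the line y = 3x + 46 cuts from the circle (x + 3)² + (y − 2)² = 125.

Express y = 3x + 46 and substitute into the circle:
10x² + 270x + 1820 = 0  ⟹  x² + 27x + 182 = 0
x = −13 or x = −14, giving (−13, 7) and (−14, 4).
|(−13, 7) − (−14, 4)| = √((1)² + (3)²) = √10.

√10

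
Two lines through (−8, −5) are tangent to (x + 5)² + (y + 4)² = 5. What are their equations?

A line y − (−5) = m(x − (−8)) is tangent when its distance from (−5, −4) is √5:
(3m − (1))² = 5(m² + 1)
2m² − 3m − 2 = 0, so m = −1/2 or m = 2.
With m = −1/2: x + 2y = −18. With m = 2: 2x − y = −11.

x + 2y = −18 and 2x − y = −11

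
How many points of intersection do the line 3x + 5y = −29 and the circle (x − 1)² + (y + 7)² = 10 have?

Substituting the line into the circle gives 34x² − 86x − 189 = 0.
Discriminant = (−86)² − 4·34·(−189) = 33100 > 0.
Two real roots: the line is a secant.

2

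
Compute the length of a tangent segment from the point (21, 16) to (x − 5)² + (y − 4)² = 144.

16

The centre is (5, 4) and r = 12. The square of the distance from P to the centre is 256 + 144 = 400.
By the tangent–radius right angle, tangent length = √(|PO|² − r²) = √256 = 16.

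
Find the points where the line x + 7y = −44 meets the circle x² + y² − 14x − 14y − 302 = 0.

(−9, −5) and (19, −9)

From the line, y = (−44 − x)/7. Substituting:
50x² − 500x − 8550 = 0  ⟹  x² − 10x − 171 = 0
x = 19 or x = −9, giving (19, −9) and (−9, −5).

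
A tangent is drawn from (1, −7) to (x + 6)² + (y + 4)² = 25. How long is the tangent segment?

The centre is (−6, −4) and r = 5. The square of the distance from P to the centre is 49 + 9 = 58.
Power of the point: PT² = |PO|² − r² = 33, so PT = √33.

√33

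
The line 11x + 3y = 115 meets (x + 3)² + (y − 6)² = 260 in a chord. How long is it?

2√130

Centre (−3, 6), r² = 260. Perpendicular distance d from centre to line = |−130| / √130 = 130/√130.
Half the chord is √(r² − d²) = √(130), so the full chord is 2√130.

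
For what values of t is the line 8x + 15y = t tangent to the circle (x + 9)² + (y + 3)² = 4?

t = −151 or t = −83

For a tangent, require d(centre, line) = r = 2.
|8·(−9) + 15·(−3) − t| / √289 = 2
|t − (−117)| = 2·17, so t = −83 or t = −151.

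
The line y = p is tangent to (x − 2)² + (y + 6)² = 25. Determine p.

p = −11 or p = −1

For a tangent, require d(centre, line) = r = 5.
|0·2 + 1·(−6) − p| / √1 = 5
|p − (−6)| = 5, so p = −1 or p = −11.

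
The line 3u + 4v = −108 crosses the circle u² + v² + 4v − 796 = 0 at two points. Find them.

Express v = (−108 − 3u)/4 and substitute into the circle:
25u² + 600u − 2800 = 0  ⟹  u² + 24u − 112 = 0
u = 4 or u = −28, giving (4, −30) and (−28, −6).

(−28, −6) and (4, −30)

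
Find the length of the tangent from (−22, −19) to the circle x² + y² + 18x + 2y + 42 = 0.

√453

With centre O = (−9, −1), |OP|² = 493 and r² = 40.
By the tangent–radius right angle, tangent length = √(|PO|² − r²) = √453.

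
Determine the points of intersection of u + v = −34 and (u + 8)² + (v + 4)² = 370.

(−27, −7) and (−11, −23)

Express v = −u − 34 and substitute into the circle:
2u² + 76u + 594 = 0  ⟹  u² + 38u + 297 = 0
u = −11 or u = −27, giving (−11, −23) and (−27, −7).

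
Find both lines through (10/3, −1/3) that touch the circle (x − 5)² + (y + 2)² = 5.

2x − y = 7 and x − 2y = 4

A line y − (−1/3) = m(x − (10/3)) is tangent when its distance from (5, −2) is √5:
[m·(5/3) − (−5/3)]² = 5(m² + 1)
2m² − 5m + 2 = 0, so m = 2 or m = 1/2.
With m = 2: 2x − y = 7. With m = 1/2: x − 2y = 4.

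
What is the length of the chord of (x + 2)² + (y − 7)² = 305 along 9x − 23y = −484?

√610

Centre (−2, 7), r² = 305. Perpendicular distance d from centre to line = |305| / √610 = 305/√610.
Chord = 2√(r² − d²) = 2·√(305/2) = √610.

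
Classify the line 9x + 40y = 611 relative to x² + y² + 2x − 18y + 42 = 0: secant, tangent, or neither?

d² = (9·(−1) + 40·9 − (611))²/1681 = 67600/1681; r² = 40.
Since d² > r², the line lies outside the circle.

neither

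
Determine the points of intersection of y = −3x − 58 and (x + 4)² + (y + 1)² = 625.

Substitute y = −3x − 58:
10x² + 350x + 2640 = 0  ⟹  x² + 35x + 264 = 0
x = −11 or x = −24, giving (−11, −25) and (−24, 14).

(−24, 14) and (−11, −25)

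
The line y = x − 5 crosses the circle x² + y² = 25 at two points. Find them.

(0, −5) and (5, 0)

From the line, y = x − 5. Substituting:
2x² − 10x = 0  ⟹  x² − 5x = 0
x = 5 or x = 0, giving (5, 0) and (0, −5).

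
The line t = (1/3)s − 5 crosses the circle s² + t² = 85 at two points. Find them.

Substitute t = (−15 + s)/3:
10s² − 30s − 540 = 0  ⟹  s² − 3s − 54 = 0
s = 9 or s = −6, giving (9, −2) and (−6, −7).

(−6, −7) and (9, −2)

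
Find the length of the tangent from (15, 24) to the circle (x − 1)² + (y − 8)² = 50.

With centre O = (1, 8), |OP|² = 452 and r² = 50.
Power of the point: PT² = |PO|² − r² = 402, so PT = √402.

√402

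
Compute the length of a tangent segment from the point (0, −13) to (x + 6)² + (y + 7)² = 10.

With centre O = (−6, −7), |OP|² = 72 and r² = 10.
By the tangent–radius right angle, tangent length = √(|PO|² − r²) = √62.

√62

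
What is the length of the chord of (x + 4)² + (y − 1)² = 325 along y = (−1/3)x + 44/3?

From the line, y = (44 − x)/3. Substituting:
10x² − 10x − 1100 = 0  ⟹  x² − x − 110 = 0
x = 11 or x = −10, giving (11, 11) and (−10, 18).
Chord length = distance between (11, 11) and (−10, 18) = √490 = 7√10.

7√10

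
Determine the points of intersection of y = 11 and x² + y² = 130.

Substitute y = 11:
x² − 9 = 0
x = 3 or x = −3, giving (3, 11) and (−3, 11).

(−3, 11) and (3, 11)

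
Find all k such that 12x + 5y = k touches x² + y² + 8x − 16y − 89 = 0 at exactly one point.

k = −177 or k = 161

Tangency holds when the distance from the centre (−4, 8) to the line equals the radius 13:
|12·(−4) + 5·8 − k| / √169 = 13
|k − (−8)| = 13·13, so k = 161 or k = −177.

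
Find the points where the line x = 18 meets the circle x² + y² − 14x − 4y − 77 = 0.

(18, −1) and (18, 5)

The line gives x = 18. Substituting into the circle:
y² − 4y − 5 = 0
y = 5 or y = −1, giving (18, 5) and (18, −1).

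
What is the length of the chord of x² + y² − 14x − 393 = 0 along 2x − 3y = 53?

10√13

The distance from (7, 0) to the line is 39/√13, and r² = 442.
Chord = 2√(r² − d²) = 2·√(325) = 10√13.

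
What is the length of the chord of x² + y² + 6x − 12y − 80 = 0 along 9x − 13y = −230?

5√10

Express y = (230 + 9x)/13 and substitute into the circle:
250x² + 3750x + 3500 = 0  ⟹  x² + 15x + 14 = 0
x = −1 or x = −14, giving (−1, 17) and (−14, 8).
|(−1, 17) − (−14, 8)| = √((13)² + (9)²) = 5√10.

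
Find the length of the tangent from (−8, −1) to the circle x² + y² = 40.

The centre is (0, 0) and r = 2√10. The square of the distance from P to the centre is 64 + 1 = 65.
Power of the point: PT² = |PO|² − r² = 25, so PT = 5.

5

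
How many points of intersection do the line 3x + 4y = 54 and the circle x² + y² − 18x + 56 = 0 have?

0

Substituting the line into the circle gives 25x² − 612x + 3812 = 0.
Δ = 374544 − 381200 = −6656.
No real roots: the line does not meet the circle.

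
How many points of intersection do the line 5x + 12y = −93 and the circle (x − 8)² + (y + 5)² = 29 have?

0

d² = (5·8 + 12·(−5) − (−93))²/169 = 5329/169; r² = 29.
Since d² > r², the line lies outside the circle.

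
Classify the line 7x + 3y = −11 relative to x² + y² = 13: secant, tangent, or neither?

Substituting the line into the circle gives 58x² + 154x + 4 = 0.
Discriminant = (154)² − 4·58·(4) = 22788 > 0.
Two real roots: the line is a secant.

secant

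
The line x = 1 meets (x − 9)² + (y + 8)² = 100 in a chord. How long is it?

The line gives x = 1. Substituting into the circle:
y² + 16y + 28 = 0
y = −2 or y = −14, giving (1, −2) and (1, −14).
Chord length = distance between (1, −2) and (1, −14) = √144 = 12.

12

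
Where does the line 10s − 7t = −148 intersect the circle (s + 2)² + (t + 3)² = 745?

(−26, −16) and (2, 24)

Substitute t = (148 + 10s)/7:
149s² + 3576s − 7748 = 0  ⟹  s² + 24s − 52 = 0
s = 2 or s = −26, giving (2, 24) and (−26, −16).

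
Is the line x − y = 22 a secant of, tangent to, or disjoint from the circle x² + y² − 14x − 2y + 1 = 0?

d² = (1·7 − 1·1 − (22))²/2 = 128; r² = 49.
Since d² > r², the line lies outside the circle.

disjoint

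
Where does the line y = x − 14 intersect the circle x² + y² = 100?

Substitute y = x − 14:
2x² − 28x + 96 = 0  ⟹  x² − 14x + 48 = 0
x = 8 or x = 6, giving (8, −6) and (6, −8).

(6, −8) and (8, −6)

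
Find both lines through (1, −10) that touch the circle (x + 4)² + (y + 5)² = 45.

x − 2y = 21 and 2x − y = 12

Let a tangent through (1, −10) have slope m. Its distance from (−4, −5) must equal 3√5:
[m·(−5) − (5)]² = 45(m² + 1)
2m² − 5m + 2 = 0, so m = 1/2 or m = 2.
With m = 1/2: x − 2y = 21. With m = 2: 2x − y = 12.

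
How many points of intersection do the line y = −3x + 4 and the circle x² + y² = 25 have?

2

Centre (0, 0), r² = 25. Distance² from centre to line = (−4)²/10 = 8/5.
Since d² < r², the line cuts the circle twice.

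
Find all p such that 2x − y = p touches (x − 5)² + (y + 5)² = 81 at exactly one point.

For a tangent, require d(centre, line) = r = 9.
|2·5 − 1·(−5) − p| / √5 = 9
|p − (15)| = 9√5.

p = 15 ± 9√5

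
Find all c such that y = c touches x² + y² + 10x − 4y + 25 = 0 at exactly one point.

The line touches the circle iff its distance from (−5, 2) is 2:
|0·(−5) + 1·2 − c| / √1 = 2
|c − (2)| = 2, so c = 4 or c = 0.

c = 0 or c = 4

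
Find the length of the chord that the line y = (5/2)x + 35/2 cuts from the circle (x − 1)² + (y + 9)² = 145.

Substitute y = (35 + 5x)/2:
29x² + 522x + 2233 = 0  ⟹  x² + 18x + 77 = 0
x = −7 or x = −11, giving (−7, 0) and (−11, −10).
|(−7, 0) − (−11, −10)| = √((4)² + (10)²) = 2√29.

2√29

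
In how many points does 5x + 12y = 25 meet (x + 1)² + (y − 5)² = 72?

2

Centre (−1, 5), r² = 72. Distance² from centre to line = (30)²/169 = 900/169.
Since d² < r², the line cuts the circle twice.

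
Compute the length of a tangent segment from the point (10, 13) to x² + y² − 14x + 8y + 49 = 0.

Centre (7, −4), r² = 16. |PO|² = (3)² + (17)² = 298.
By the tangent–radius right angle, tangent length = √(|PO|² − r²) = √282.

√282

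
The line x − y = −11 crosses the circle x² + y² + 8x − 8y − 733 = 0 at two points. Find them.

(−25, −14) and (14, 25)

Express y = x + 11 and substitute into the circle:
2x² + 22x − 700 = 0  ⟹  x² + 11x − 350 = 0
x = 14 or x = −25, giving (14, 25) and (−25, −14).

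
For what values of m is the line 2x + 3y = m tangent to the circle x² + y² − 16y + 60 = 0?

m = 24 ± 2√13

The line touches the circle iff its distance from (0, 8) is 2:
|2·0 + 3·8 − m| / √13 = 2
|m − (24)| = 2√13.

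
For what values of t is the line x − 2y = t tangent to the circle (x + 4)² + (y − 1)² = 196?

For a tangent, require d(centre, line) = r = 14.
|1·(−4) − 2·1 − t| / √5 = 14
|t − (−6)| = 14√5.

t = −6 ± 14√5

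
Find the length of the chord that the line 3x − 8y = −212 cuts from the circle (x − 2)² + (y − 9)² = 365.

2√73

From the line, y = (212 + 3x)/8. Substituting:
73x² + 584x − 3504 = 0  ⟹  x² + 8x − 48 = 0
x = 4 or x = −12, giving (4, 28) and (−12, 22).
Chord length = distance between (4, 28) and (−12, 22) = √292 = 2√73.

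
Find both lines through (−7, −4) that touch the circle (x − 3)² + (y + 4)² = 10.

A line y − (−4) = m(x − (−7)) is tangent when its distance from (3, −4) is √10:
[m·(10) − (0)]² = 10(m² + 1)
9m² − 1 = 0, so m = 1/3 or m = −1/3.
With m = 1/3: x − 3y = 5. With m = −1/3: x + 3y = −19.

x − 3y = 5 and x + 3y = −19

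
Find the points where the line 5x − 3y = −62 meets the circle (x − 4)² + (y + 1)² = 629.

(−19, −11) and (2, 24)

From the line, y = (62 + 5x)/3. Substituting:
34x² + 578x − 1292 = 0  ⟹  x² + 17x − 38 = 0
x = 2 or x = −19, giving (2, 24) and (−19, −11).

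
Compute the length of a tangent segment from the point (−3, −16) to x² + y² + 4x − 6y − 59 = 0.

The centre is (−2, 3) and r = 6√2. The square of the distance from P to the centre is 1 + 361 = 362.
The tangent meets the radius at right angles, so tangent² = |PO|² − r² = 362 − 72 = 290.

√290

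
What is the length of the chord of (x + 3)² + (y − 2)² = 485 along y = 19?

Centre (−3, 2), r² = 485. Perpendicular distance d from centre to line = |−17| / √1 = 17.
Half the chord is √(r² − d²) = √(196), so the full chord is 28.

28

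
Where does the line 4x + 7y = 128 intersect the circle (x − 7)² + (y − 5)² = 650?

(−10, 24) and (32, 0)

From the line, y = (128 − 4x)/7. Substituting:
65x² − 1430x − 20800 = 0  ⟹  x² − 22x − 320 = 0
x = 32 or x = −10, giving (32, 0) and (−10, 24).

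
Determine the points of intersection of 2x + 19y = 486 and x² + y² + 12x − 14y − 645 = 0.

From the line, y = (486 − 2x)/19. Substituting:
365x² + 2920x − 125925 = 0  ⟹  x² + 8x − 345 = 0
x = 15 or x = −23, giving (15, 24) and (−23, 28).

(−23, 28) and (15, 24)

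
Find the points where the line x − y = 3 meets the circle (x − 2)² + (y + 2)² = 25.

(−2, −5) and (5, 2)

Express y = x − 3 and substitute into the circle:
2x² − 6x − 20 = 0  ⟹  x² − 3x − 10 = 0
x = 5 or x = −2, giving (5, 2) and (−2, −5).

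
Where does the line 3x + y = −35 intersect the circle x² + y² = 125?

From the line, y = −3x − 35. Substituting:
10x² + 210x + 1100 = 0  ⟹  x² + 21x + 110 = 0
x = −10 or x = −11, giving (−10, −5) and (−11, −2).

(−11, −2) and (−10, −5)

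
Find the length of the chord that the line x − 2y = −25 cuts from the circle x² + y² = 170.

Centre (0, 0), r² = 170. Perpendicular distance d from centre to line = |25| / √5 = 25/√5.
Half the chord is √(r² − d²) = √(45), so the full chord is 6√5.

6√5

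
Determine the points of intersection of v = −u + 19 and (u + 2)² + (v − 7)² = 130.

Substitute v = −u + 19:
2u² − 20u + 18 = 0  ⟹  u² − 10u + 9 = 0
u = 9 or u = 1, giving (9, 10) and (1, 18).

(1, 18) and (9, 10)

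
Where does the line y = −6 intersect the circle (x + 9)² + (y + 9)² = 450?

Express y = −6 and substitute into the circle:
x² + 18x − 360 = 0
x = 12 or x = −30, giving (12, −6) and (−30, −6).

(−30, −6) and (12, −6)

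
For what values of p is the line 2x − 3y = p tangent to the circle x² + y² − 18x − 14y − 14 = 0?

For a tangent, require d(centre, line) = r = 12.
|2·9 − 3·7 − p| / √13 = 12
|p − (−3)| = 12√13.

p = −3 ± 12√13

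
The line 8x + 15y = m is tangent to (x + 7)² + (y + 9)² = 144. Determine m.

m = −395 or m = 13

Tangency holds when the distance from the centre (−7, −9) to the line equals the radius 12:
|8·(−7) + 15·(−9) − m| / √289 = 12
|m − (−191)| = 12·17, so m = 13 or m = −395.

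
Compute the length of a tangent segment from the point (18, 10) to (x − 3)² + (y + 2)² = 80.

17

With centre O = (3, −2), |OP|² = 369 and r² = 80.
Power of the point: PT² = |PO|² − r² = 289, so PT = 17.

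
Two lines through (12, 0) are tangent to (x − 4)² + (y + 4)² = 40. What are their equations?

A line y − (0) = m(x − (12)) is tangent when its distance from (4, −4) is 2√10:
[m·(−8) − (−4)]² = 40(m² + 1)
3m² − 8m − 3 = 0, so m = −1/3 or m = 3.
With m = −1/3: x + 3y = 12. With m = 3: 3x − y = 36.

x + 3y = 12 and 3x − y = 36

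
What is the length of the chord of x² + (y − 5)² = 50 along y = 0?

Substitute y = 0:
x² − 25 = 0
x = 5 or x = −5, giving (5, 0) and (−5, 0).
Chord length = distance between (5, 0) and (−5, 0) = √100 = 10.

10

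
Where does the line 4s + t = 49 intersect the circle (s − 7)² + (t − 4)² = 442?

(6, 25) and (16, −15)

Express t = −4s + 49 and substitute into the circle:
17s² − 374s + 1632 = 0  ⟹  s² − 22s + 96 = 0
s = 16 or s = 6, giving (16, −15) and (6, 25).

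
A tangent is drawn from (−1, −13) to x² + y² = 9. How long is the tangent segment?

√161

With centre O = (0, 0), |OP|² = 170 and r² = 9.
Power of the point: PT² = |PO|² − r² = 161, so PT = √161.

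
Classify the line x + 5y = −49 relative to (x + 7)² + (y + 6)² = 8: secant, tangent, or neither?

secant

Centre (−7, −6), r² = 8. Distance² from centre to line = (12)²/26 = 72/13.
Since d² < r², the line cuts the circle twice.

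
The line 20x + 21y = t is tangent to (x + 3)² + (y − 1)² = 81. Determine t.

Tangency holds when the distance from the centre (−3, 1) to the line equals the radius 9:
|20·(−3) + 21·1 − t| / √841 = 9
|t − (−39)| = 9·29, so t = 222 or t = −300.

t = −300 or t = 222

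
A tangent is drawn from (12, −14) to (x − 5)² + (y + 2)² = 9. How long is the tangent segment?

2√46

Centre (5, −2), r² = 9. |PO|² = (7)² + (−12)² = 193.
Power of the point: PT² = |PO|² − r² = 184, so PT = 2√46.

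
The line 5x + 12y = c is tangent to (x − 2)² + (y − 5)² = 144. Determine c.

c = −86 or c = 226

The line touches the circle iff its distance from (2, 5) is 12:
|5·2 + 12·5 − c| / √169 = 12
|c − (70)| = 12·13, so c = 226 or c = −86.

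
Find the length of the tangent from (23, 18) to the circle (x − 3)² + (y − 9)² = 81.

The centre is (3, 9) and r = 9. The square of the distance from P to the centre is 400 + 81 = 481.
Power of the point: PT² = |PO|² − r² = 400, so PT = 20.

20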